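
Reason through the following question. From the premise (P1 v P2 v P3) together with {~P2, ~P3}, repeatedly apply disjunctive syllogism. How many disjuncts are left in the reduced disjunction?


Original disjuncts (3): P1, P2, P3
Negated (eliminate): ~P2, ~P3
Remaining disjuncts: P1
Count = 3 - 2 = 1

1


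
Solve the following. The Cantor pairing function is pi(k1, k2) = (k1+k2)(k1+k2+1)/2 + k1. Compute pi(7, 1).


k1 + k2 = 8
(k1+k2)(k1+k2+1)/2 = 8 * 9 / 2 = 36
pi = 36 + 7 = 43

43


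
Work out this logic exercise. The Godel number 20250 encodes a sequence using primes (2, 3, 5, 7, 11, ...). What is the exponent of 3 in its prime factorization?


Factorize 20250 by dividing by 3 repeatedly.
Division steps: 3 divides 20250 exactly 4 time(s).
Exponent of 3 = 4

4


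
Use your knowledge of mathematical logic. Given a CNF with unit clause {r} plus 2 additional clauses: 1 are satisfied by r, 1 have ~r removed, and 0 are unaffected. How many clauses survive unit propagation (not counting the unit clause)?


Satisfied (removed): 1
Shortened (remain): 1
Unchanged (remain): 0
Remaining = 1 + 0 = 1

1


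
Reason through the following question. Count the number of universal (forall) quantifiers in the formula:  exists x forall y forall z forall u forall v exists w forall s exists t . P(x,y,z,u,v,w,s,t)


Quantifier prefix: exists x forall y forall z forall u forall v exists w forall s exists t
Mark each quantifier type:
  E U U U U E U E
Universal count = 5, Existential count = 3
Asked for universal (forall) quantifiers: 5

5


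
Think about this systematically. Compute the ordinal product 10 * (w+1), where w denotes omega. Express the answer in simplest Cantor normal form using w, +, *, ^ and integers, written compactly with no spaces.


Compute 10 * (w+1).
Ordinal * is associative and left-distributive over +, but NOT commutative; for finite n>1, n*w = w but w*n stays w*n.
By left-distributivity: 10 * (w+1) = 10*w + 10*1 = w + 10 = w+10.
Result = w+10

w+10


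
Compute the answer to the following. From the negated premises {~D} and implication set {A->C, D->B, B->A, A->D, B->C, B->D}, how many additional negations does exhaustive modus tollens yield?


Initial negated facts: {~D}
Apply modus tollens to closure:
  ~D and A->D  =>  ~A
  ~D and B->D  =>  ~B
Final negated: {~A, ~B, ~D}
New negations: {~A, ~B}
Count = 2

2


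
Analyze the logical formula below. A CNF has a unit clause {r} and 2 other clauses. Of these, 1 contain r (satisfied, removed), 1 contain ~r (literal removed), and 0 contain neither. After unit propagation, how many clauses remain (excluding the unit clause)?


Satisfied (removed): 1
Shortened (remain): 1
Unchanged (remain): 0
Remaining = 1 + 0 = 1

1


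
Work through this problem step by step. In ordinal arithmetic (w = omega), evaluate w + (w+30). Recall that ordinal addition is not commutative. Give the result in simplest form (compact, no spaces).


Compute w + (w+30).
Ordinal + is associative but NOT commutative; for finite n>0, n + w = w but w + n stays w+n.
w + (w+30) = (w+w) + 30 = w*2+30.
Result = w*2+30

w*2+30


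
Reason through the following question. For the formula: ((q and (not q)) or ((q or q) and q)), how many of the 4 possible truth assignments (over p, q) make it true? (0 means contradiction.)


Check all 4 assignments:
p=0, q=0: 0
p=0, q=1: 1
p=1, q=0: 0
p=1, q=1: 1
Count of True = 2

2


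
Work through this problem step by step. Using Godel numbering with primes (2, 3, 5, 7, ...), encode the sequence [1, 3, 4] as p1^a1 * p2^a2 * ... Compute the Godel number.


Encode each element as an exponent of the corresponding prime:
  2^1 = 2
  3^3 = 27
  5^4 = 625
Product = 2 * 27 * 625 = 33750

33750


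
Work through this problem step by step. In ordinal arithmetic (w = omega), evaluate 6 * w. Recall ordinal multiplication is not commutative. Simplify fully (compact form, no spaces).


Compute 6 * w.
Ordinal * is associative and left-distributive over +, but NOT commutative; for finite n>1, n*w = w but w*n stays w*n.
For finite n>0, n * w = sup{n*k : k<w} = w. So 6 * w = w.
Result = w

w


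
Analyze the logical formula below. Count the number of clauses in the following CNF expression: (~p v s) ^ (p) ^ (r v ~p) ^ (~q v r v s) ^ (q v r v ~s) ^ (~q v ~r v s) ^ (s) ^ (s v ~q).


A CNF formula is a conjunction of clauses.
Clauses are separated by ^.
Counting the conjuncts: 8 clauses.

8


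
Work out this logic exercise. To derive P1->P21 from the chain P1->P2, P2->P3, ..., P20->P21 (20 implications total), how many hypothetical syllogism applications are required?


With 20 implications in a chain connecting 21 propositions:
P1->P2, P2->P3, ..., P20->P21
Steps needed = (number of implications) - 1 = 20 - 1 = 19

19


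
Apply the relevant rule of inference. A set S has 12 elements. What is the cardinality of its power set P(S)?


The power set of a set with n elements has 2^n elements.
|P(S)| = 2^12 = 4096

4096


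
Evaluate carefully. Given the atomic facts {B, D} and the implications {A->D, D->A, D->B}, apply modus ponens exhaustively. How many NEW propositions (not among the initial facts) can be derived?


Initial facts: {B, D}
Apply modus ponens to closure:
  D and D->A  =>  A
Final known: {A, B, D}
New propositions: {A}
Count = 1

1


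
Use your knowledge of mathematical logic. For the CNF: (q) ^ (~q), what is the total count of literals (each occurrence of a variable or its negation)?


Counting literals in each clause:
Clause 1: 1 literal(s)
Clause 2: 1 literal(s)
Total = 2

2


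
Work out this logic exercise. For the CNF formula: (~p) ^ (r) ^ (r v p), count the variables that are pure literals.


Check each variable for pure literal status:
p: mixed (not pure)
q: absent (not pure)
r: pure positive
Pure literal count = 1

1


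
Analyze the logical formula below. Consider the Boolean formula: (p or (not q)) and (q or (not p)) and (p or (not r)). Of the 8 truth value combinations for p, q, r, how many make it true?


Evaluate all 8 assignments for p, q, r:
p=0, q=0, r=0: 1
p=0, q=0, r=1: 0
p=0, q=1, r=0: 0
p=0, q=1, r=1: 0
p=1, q=0, r=0: 0
p=1, q=0, r=1: 0
p=1, q=1, r=0: 1
p=1, q=1, r=1: 1
Satisfying count = 3

3


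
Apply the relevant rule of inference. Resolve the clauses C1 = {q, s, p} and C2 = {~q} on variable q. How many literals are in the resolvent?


Remove q from C1 and ~q from C2.
C1 remainder: {s, p}
C2 remainder: {}
Union (resolvent): {p, s}
Resolvent has 2 literal(s).

2


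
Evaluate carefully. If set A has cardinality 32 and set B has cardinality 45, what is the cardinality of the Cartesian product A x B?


The Cartesian product A x B contains all ordered pairs (a, b).
|A x B| = |A| * |B| = 32 * 45 = 1440

1440


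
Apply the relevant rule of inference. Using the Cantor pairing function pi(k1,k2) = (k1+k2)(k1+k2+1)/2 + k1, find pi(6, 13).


k1 + k2 = 19
(k1+k2)(k1+k2+1)/2 = 19 * 20 / 2 = 190
pi = 190 + 6 = 196

196


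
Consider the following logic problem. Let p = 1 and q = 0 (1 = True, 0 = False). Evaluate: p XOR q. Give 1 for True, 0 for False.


p = 1, q = 0
Operation: p XOR q
Evaluate: 1 XOR 0 = 1

1


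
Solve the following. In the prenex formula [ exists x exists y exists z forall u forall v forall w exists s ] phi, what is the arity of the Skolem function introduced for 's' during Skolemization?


Quantifier prefix: exists x exists y exists z forall u forall v forall w exists s
's' is existentially quantified at position 7.
Universal variables preceding it: u, v, w
Skolem function arity = 3

3


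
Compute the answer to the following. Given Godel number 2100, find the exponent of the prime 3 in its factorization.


Factorize 2100 by dividing by 3 repeatedly.
Division steps: 3 divides 2100 exactly 1 time(s).
Exponent of 3 = 1

1


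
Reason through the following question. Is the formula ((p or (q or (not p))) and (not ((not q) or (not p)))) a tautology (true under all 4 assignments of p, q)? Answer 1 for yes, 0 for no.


Check all 4 assignments:
p=0, q=0: 0
p=0, q=1: 0
p=1, q=0: 0
p=1, q=1: 1
Satisfying count = 1/4.
Tautology iff count = 4: no.

0


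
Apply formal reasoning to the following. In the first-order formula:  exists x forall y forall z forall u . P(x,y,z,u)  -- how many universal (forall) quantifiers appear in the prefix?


Quantifier prefix: exists x forall y forall z forall u
Mark each quantifier type:
  E U U U
Universal count = 3, Existential count = 1
Asked for universal (forall) quantifiers: 3

3


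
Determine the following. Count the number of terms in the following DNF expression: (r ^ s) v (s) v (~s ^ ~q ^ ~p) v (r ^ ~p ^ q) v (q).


A DNF formula is a disjunction of terms (conjunctions).
Terms are separated by v.
Counting the disjuncts: 5 terms.

5


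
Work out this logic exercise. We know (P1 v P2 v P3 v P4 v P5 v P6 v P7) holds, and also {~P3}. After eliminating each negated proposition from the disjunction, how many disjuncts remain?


Original disjuncts (7): P1, P2, P3, P4, P5, P6, P7
Negated (eliminate): ~P3
Remaining disjuncts: P1, P2, P4, P5, P6, P7
Count = 7 - 1 = 6

6


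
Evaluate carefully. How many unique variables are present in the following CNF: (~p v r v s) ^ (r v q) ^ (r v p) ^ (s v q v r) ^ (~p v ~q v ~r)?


Identify each variable that appears in the formula.
Variables found: p, q, r, s
Count = 4

4


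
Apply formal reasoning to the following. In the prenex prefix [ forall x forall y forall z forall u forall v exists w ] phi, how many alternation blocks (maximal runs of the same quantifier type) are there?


Quantifier-type sequence: A A A A A E  (A=forall, E=exists)
Group into maximal same-type runs:
  Ax5 | Ex1
Number of blocks = 2

2


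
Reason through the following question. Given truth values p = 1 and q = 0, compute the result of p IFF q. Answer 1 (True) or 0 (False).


p = 1, q = 0
Operation: p IFF q
Evaluate: 1 IFF 0 = 0

0


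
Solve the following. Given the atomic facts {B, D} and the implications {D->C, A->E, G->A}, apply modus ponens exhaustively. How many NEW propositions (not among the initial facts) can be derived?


Initial facts: {B, D}
Apply modus ponens to closure:
  D and D->C  =>  C
Final known: {B, C, D}
New propositions: {C}
Count = 1

1


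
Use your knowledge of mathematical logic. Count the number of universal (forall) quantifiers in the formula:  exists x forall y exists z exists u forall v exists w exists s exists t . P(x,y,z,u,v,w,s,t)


Quantifier prefix: exists x forall y exists z exists u forall v exists w exists s exists t
Mark each quantifier type:
  E U E E U E E E
Universal count = 2, Existential count = 6
Asked for universal (forall) quantifiers: 2

2


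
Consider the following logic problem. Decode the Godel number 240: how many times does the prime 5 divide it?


Factorize 240 by dividing by 5 repeatedly.
Division steps: 5 divides 240 exactly 1 time(s).
Exponent of 5 = 1

1


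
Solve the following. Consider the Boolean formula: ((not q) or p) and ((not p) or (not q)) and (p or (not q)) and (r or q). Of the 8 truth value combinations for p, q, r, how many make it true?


Evaluate all 8 assignments for p, q, r:
p=0, q=0, r=0: 0
p=0, q=0, r=1: 1
p=0, q=1, r=0: 0
p=0, q=1, r=1: 0
p=1, q=0, r=0: 0
p=1, q=0, r=1: 1
p=1, q=1, r=0: 0
p=1, q=1, r=1: 0
Satisfying count = 2

2


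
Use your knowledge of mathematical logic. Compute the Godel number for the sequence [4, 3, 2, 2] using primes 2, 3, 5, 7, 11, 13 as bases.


Encode each element as an exponent of the corresponding prime:
  2^4 = 16
  3^3 = 27
  5^2 = 25
  7^2 = 49
Product = 16 * 27 * 25 * 49 = 529200

529200


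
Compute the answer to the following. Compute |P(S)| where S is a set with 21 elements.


The power set of a set with n elements has 2^n elements.
|P(S)| = 2^21 = 2097152

2097152


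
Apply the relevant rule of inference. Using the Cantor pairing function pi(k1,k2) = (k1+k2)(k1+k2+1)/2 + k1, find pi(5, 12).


k1 + k2 = 17
(k1+k2)(k1+k2+1)/2 = 17 * 18 / 2 = 153
pi = 153 + 5 = 158

158


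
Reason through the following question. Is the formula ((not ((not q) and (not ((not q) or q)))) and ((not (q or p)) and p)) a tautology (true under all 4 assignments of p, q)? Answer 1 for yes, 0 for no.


Check all 4 assignments:
p=0, q=0: 0
p=0, q=1: 0
p=1, q=0: 0
p=1, q=1: 0
Satisfying count = 0/4.
Tautology iff count = 4: no.

0


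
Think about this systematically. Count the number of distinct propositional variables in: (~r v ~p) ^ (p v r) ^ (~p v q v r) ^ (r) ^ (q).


Identify each variable that appears in the formula.
Variables found: p, q, r
Count = 3

3


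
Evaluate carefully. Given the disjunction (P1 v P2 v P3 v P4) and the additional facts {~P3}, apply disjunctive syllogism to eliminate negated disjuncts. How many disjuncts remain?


Original disjuncts (4): P1, P2, P3, P4
Negated (eliminate): ~P3
Remaining disjuncts: P1, P2, P4
Count = 4 - 1 = 3

3


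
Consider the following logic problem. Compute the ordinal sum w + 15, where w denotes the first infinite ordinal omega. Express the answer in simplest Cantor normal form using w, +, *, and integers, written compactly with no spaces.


Compute w + 15.
Ordinal + is associative but NOT commutative; for finite n>0, n + w = w but w + n stays w+n.
w + 15 is already in normal form (a successor ordinal beyond w).
Result = w+15

w+15


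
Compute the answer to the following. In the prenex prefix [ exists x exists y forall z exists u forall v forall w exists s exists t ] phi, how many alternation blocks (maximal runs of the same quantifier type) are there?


Quantifier-type sequence: E E A E A A E E  (A=forall, E=exists)
Group into maximal same-type runs:
  Ex2 | Ax1 | Ex1 | Ax2 | Ex2
Number of blocks = 5

5


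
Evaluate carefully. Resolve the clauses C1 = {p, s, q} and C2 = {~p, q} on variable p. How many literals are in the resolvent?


Remove p from C1 and ~p from C2.
C1 remainder: {s, q}
C2 remainder: {q}
Union (resolvent): {q, s}
Resolvent has 2 literal(s).

2


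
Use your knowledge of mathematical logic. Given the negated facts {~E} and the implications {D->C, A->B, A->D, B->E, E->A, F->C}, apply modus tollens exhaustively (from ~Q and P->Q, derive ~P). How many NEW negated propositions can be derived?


Initial negated facts: {~E}
Apply modus tollens to closure:
  ~E and B->E  =>  ~B
  ~B and A->B  =>  ~A
Final negated: {~A, ~B, ~E}
New negations: {~A, ~B}
Count = 2

2


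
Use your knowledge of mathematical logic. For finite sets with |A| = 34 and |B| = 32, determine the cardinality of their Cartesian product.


The Cartesian product A x B contains all ordered pairs (a, b).
|A x B| = |A| * |B| = 34 * 32 = 1088

1088


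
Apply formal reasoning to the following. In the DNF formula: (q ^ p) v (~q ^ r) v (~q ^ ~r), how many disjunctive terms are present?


A DNF formula is a disjunction of terms (conjunctions).
Terms are separated by v.
Counting the disjuncts: 3 terms.

3


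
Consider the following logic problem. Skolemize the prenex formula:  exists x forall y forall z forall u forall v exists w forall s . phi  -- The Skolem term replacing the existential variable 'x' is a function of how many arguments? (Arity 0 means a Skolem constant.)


Quantifier prefix: exists x forall y forall z forall u forall v exists w forall s
'x' is existentially quantified at position 1.
No universal quantifiers precede it.
Skolem function arity = 0 (a Skolem constant)

0


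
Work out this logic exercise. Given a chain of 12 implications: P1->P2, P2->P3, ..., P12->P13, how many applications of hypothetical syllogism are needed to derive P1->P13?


With 12 implications in a chain connecting 13 propositions:
P1->P2, P2->P3, ..., P12->P13
Steps needed = (number of implications) - 1 = 12 - 1 = 11

11


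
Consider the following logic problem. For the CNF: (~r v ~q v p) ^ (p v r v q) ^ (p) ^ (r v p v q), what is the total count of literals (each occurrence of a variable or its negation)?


Counting literals in each clause:
Clause 1: 3 literal(s)
Clause 2: 3 literal(s)
Clause 3: 1 literal(s)
Clause 4: 3 literal(s)
Total = 10

10


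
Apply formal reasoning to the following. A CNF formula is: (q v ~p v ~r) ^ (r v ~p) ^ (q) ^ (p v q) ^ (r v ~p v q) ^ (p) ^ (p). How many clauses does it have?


A CNF formula is a conjunction of clauses.
Clauses are separated by ^.
Counting the conjuncts: 7 clauses.

7


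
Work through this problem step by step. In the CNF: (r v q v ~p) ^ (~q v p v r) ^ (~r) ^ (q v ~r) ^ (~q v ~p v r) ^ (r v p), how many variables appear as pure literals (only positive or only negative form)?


Check each variable for pure literal status:
p: mixed (not pure)
q: mixed (not pure)
r: mixed (not pure)
Pure literal count = 0

0


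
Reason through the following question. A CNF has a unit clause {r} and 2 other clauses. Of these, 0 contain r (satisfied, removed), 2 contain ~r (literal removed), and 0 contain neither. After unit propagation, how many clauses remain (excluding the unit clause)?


Satisfied (removed): 0
Shortened (remain): 2
Unchanged (remain): 0
Remaining = 2 + 0 = 2

2


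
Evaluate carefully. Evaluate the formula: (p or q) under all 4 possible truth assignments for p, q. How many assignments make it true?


Check all 4 assignments:
p=0, q=0: 0
p=0, q=1: 1
p=1, q=0: 1
p=1, q=1: 1
Count of True = 3

3


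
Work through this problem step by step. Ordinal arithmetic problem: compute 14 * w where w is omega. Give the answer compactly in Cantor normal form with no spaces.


Compute 14 * w.
Ordinal * is associative and left-distributive over +, but NOT commutative; for finite n>1, n*w = w but w*n stays w*n.
For finite n>0, n * w = sup{n*k : k<w} = w. So 14 * w = w.
Result = w

w


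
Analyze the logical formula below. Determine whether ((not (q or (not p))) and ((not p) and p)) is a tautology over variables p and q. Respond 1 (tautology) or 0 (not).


Check all 4 assignments:
p=0, q=0: 0
p=0, q=1: 0
p=1, q=0: 0
p=1, q=1: 0
Satisfying count = 0/4.
Tautology iff count = 4: no.

0


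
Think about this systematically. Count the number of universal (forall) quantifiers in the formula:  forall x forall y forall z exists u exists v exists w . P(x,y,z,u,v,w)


Quantifier prefix: forall x forall y forall z exists u exists v exists w
Mark each quantifier type:
  U U U E E E
Universal count = 3, Existential count = 3
Asked for universal (forall) quantifiers: 3

3


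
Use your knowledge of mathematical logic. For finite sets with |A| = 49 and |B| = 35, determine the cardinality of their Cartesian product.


The Cartesian product A x B contains all ordered pairs (a, b).
|A x B| = |A| * |B| = 49 * 35 = 1715

1715


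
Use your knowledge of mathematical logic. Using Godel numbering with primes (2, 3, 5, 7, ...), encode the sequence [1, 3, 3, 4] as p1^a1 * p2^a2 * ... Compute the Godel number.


Encode each element as an exponent of the corresponding prime:
  2^1 = 2
  3^3 = 27
  5^3 = 125
  7^4 = 2401
Product = 2 * 27 * 125 * 2401 = 16206750

16206750


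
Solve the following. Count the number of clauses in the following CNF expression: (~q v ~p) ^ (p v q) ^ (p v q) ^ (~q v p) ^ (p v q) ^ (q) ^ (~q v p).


A CNF formula is a conjunction of clauses.
Clauses are separated by ^.
Counting the conjuncts: 7 clauses.

7


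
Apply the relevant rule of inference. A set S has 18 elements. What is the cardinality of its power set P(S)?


The power set of a set with n elements has 2^n elements.
|P(S)| = 2^18 = 262144

262144


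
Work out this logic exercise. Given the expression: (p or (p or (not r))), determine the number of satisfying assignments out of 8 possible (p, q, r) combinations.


Check all 8 assignments:
p=0, q=0, r=0: 1
p=0, q=0, r=1: 0
p=0, q=1, r=0: 1
p=0, q=1, r=1: 0
p=1, q=0, r=0: 1
p=1, q=0, r=1: 1
p=1, q=1, r=0: 1
p=1, q=1, r=1: 1
Count of True = 6

6


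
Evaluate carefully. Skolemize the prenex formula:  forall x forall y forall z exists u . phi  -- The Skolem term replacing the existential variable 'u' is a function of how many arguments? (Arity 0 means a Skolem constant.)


Quantifier prefix: forall x forall y forall z exists u
'u' is existentially quantified at position 4.
Universal variables preceding it: x, y, z
Skolem function arity = 3

3


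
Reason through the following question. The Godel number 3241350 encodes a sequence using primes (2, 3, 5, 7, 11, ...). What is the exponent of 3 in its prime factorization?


Factorize 3241350 by dividing by 3 repeatedly.
Division steps: 3 divides 3241350 exactly 3 time(s).
Exponent of 3 = 3

3


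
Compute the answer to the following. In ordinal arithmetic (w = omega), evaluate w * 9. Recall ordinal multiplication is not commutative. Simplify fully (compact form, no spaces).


Compute w * 9.
Ordinal * is associative and left-distributive over +, but NOT commutative; for finite n>1, n*w = w but w*n stays w*n.
w * 9 means 9 copies of w concatenated: w*9.
Result = w*9

w*9


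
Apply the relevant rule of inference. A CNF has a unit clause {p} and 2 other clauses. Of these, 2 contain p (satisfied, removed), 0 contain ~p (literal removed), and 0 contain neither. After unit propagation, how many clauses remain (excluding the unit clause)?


Satisfied (removed): 2
Shortened (remain): 0
Unchanged (remain): 0
Remaining = 0 + 0 = 0

0


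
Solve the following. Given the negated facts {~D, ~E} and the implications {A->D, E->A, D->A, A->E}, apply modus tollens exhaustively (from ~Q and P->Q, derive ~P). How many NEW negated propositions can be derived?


Initial negated facts: {~D, ~E}
Apply modus tollens to closure:
  ~D and A->D  =>  ~A
Final negated: {~A, ~D, ~E}
New negations: {~A}
Count = 1

1


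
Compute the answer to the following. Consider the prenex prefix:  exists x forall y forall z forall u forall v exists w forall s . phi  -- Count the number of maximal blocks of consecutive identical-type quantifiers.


Quantifier-type sequence: E A A A A E A  (A=forall, E=exists)
Group into maximal same-type runs:
  Ex1 | Ax4 | Ex1 | Ax1
Number of blocks = 4

4


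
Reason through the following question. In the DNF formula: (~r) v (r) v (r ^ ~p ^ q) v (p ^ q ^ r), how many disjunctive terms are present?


A DNF formula is a disjunction of terms (conjunctions).
Terms are separated by v.
Counting the disjuncts: 4 terms.

4


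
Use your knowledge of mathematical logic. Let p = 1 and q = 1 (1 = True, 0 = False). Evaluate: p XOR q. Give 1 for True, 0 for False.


p = 1, q = 1
Operation: p XOR q
Evaluate: 1 XOR 1 = 0

0


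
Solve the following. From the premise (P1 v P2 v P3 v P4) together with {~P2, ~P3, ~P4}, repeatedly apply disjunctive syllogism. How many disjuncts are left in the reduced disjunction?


Original disjuncts (4): P1, P2, P3, P4
Negated (eliminate): ~P2, ~P3, ~P4
Remaining disjuncts: P1
Count = 4 - 3 = 1

1


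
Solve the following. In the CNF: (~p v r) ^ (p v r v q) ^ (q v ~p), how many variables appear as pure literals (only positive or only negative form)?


Check each variable for pure literal status:
p: mixed (not pure)
q: pure positive
r: pure positive
Pure literal count = 2

2


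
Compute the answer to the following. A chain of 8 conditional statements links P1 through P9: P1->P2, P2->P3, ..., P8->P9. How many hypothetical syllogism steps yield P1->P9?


With 8 implications in a chain connecting 9 propositions:
P1->P2, P2->P3, ..., P8->P9
Steps needed = (number of implications) - 1 = 8 - 1 = 7

7


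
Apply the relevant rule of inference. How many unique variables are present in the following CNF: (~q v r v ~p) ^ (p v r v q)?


Identify each variable that appears in the formula.
Variables found: p, q, r
Count = 3

3


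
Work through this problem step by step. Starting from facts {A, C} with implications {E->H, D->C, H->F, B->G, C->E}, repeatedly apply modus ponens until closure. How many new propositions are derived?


Initial facts: {A, C}
Apply modus ponens to closure:
  C and C->E  =>  E
  E and E->H  =>  H
  H and H->F  =>  F
Final known: {A, C, E, F, H}
New propositions: {E, F, H}
Count = 3

3


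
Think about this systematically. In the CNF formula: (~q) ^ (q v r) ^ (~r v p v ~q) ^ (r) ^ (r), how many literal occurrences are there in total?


Counting literals in each clause:
Clause 1: 1 literal(s)
Clause 2: 2 literal(s)
Clause 3: 3 literal(s)
Clause 4: 1 literal(s)
Clause 5: 1 literal(s)
Total = 8

8


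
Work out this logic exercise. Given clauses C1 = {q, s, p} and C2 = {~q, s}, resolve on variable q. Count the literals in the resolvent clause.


Remove q from C1 and ~q from C2.
C1 remainder: {s, p}
C2 remainder: {s}
Union (resolvent): {p, s}
Resolvent has 2 literal(s).

2


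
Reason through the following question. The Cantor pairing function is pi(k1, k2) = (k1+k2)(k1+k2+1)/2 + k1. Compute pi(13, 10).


k1 + k2 = 23
(k1+k2)(k1+k2+1)/2 = 23 * 24 / 2 = 276
pi = 276 + 13 = 289

289


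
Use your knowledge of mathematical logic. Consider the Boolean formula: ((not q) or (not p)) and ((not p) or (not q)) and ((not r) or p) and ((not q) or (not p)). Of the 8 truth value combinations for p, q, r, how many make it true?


Evaluate all 8 assignments for p, q, r:
p=0, q=0, r=0: 1
p=0, q=0, r=1: 0
p=0, q=1, r=0: 1
p=0, q=1, r=1: 0
p=1, q=0, r=0: 1
p=1, q=0, r=1: 1
p=1, q=1, r=0: 0
p=1, q=1, r=1: 0
Satisfying count = 4

4


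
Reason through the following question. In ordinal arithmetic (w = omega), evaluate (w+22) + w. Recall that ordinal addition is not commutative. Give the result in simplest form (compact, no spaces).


Compute (w+22) + w.
Ordinal + is associative but NOT commutative; for finite n>0, n + w = w but w + n stays w+n.
(w+22) + w = w + (22+w) = w + w = w*2 (the finite tail 22 is absorbed by the right w).
Result = w*2

w*2


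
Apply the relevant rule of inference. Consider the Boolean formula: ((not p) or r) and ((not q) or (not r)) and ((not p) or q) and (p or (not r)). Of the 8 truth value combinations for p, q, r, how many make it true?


Evaluate all 8 assignments for p, q, r:
p=0, q=0, r=0: 1
p=0, q=0, r=1: 0
p=0, q=1, r=0: 1
p=0, q=1, r=1: 0
p=1, q=0, r=0: 0
p=1, q=0, r=1: 0
p=1, q=1, r=0: 0
p=1, q=1, r=1: 0
Satisfying count = 2

2


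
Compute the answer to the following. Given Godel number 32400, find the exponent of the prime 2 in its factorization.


Factorize 32400 by dividing by 2 repeatedly.
Division steps: 2 divides 32400 exactly 4 time(s).
Exponent of 2 = 4

4


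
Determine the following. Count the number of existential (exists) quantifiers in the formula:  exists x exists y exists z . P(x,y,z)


Quantifier prefix: exists x exists y exists z
Mark each quantifier type:
  E E E
Universal count = 0, Existential count = 3
Asked for existential (exists) quantifiers: 3

3


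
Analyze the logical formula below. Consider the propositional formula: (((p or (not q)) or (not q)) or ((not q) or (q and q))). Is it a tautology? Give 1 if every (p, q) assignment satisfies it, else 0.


Check all 4 assignments:
p=0, q=0: 1
p=0, q=1: 1
p=1, q=0: 1
p=1, q=1: 1
Satisfying count = 4/4.
Tautology iff count = 4: yes.

1


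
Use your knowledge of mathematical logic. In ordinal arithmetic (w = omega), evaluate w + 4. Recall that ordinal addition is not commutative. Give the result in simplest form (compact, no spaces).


Compute w + 4.
Ordinal + is associative but NOT commutative; for finite n>0, n + w = w but w + n stays w+n.
w + 4 is already in normal form (a successor ordinal beyond w).
Result = w+4

w+4


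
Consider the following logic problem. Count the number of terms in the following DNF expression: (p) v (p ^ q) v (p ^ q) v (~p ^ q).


A DNF formula is a disjunction of terms (conjunctions).
Terms are separated by v.
Counting the disjuncts: 4 terms.

4


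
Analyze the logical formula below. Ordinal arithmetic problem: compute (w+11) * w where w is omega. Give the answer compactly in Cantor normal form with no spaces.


Compute (w+11) * w.
Ordinal * is associative and left-distributive over +, but NOT commutative; for finite n>1, n*w = w but w*n stays w*n.
(w+11) * w = sup{(w+11)*k : k<w} = sup{w*k+11} = w^2 (the +11 tail is absorbed in the limit).
Result = w^2

w^2


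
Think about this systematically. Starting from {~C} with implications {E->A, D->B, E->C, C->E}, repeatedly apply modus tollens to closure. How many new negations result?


Initial negated facts: {~C}
Apply modus tollens to closure:
  ~C and E->C  =>  ~E
Final negated: {~C, ~E}
New negations: {~E}
Count = 1

1


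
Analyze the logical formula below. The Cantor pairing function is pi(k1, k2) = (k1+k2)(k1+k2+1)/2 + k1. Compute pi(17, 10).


k1 + k2 = 27
(k1+k2)(k1+k2+1)/2 = 27 * 28 / 2 = 378
pi = 378 + 17 = 395

395


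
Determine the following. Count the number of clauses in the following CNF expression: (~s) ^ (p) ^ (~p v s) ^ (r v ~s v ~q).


A CNF formula is a conjunction of clauses.
Clauses are separated by ^.
Counting the conjuncts: 4 clauses.

4


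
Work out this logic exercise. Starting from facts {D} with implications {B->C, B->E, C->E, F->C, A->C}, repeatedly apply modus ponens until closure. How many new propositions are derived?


Initial facts: {D}
Apply modus ponens to closure:
  (no implication fires)
Final known: {D}
New propositions: {(none)}
Count = 0

0


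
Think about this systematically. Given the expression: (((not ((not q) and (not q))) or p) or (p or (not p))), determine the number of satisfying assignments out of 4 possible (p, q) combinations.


Check all 4 assignments:
p=0, q=0: 1
p=0, q=1: 1
p=1, q=0: 1
p=1, q=1: 1
Count of True = 4

4


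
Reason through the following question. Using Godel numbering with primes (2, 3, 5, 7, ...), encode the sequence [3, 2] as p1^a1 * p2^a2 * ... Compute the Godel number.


Encode each element as an exponent of the corresponding prime:
  2^3 = 8
  3^2 = 9
Product = 8 * 9 = 72

72


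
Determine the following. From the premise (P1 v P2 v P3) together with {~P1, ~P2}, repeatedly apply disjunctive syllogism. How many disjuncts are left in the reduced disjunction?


Original disjuncts (3): P1, P2, P3
Negated (eliminate): ~P1, ~P2
Remaining disjuncts: P3
Count = 3 - 2 = 1

1


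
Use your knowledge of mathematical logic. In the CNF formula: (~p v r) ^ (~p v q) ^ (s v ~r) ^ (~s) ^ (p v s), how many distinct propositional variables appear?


Identify each variable that appears in the formula.
Variables found: p, q, r, s
Count = 4

4


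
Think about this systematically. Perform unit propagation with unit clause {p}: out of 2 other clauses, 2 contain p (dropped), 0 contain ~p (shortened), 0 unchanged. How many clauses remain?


Satisfied (removed): 2
Shortened (remain): 0
Unchanged (remain): 0
Remaining = 0 + 0 = 0

0


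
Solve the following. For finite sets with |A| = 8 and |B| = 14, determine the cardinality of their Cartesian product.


The Cartesian product A x B contains all ordered pairs (a, b).
|A x B| = |A| * |B| = 8 * 14 = 112

112


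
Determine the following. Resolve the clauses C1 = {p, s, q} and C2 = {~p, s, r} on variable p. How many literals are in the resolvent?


Remove p from C1 and ~p from C2.
C1 remainder: {s, q}
C2 remainder: {s, r}
Union (resolvent): {q, r, s}
Resolvent has 3 literal(s).

3


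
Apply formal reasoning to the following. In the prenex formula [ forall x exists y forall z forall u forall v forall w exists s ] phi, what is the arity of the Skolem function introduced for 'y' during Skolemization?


Quantifier prefix: forall x exists y forall z forall u forall v forall w exists s
'y' is existentially quantified at position 2.
Universal variables preceding it: x
Skolem function arity = 1

1


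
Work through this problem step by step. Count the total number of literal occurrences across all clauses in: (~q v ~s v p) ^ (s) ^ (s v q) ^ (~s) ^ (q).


Counting literals in each clause:
Clause 1: 3 literal(s)
Clause 2: 1 literal(s)
Clause 3: 2 literal(s)
Clause 4: 1 literal(s)
Clause 5: 1 literal(s)
Total = 8

8


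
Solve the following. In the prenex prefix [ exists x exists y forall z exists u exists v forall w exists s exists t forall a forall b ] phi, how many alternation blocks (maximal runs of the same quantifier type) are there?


Quantifier-type sequence: E E A E E A E E A A  (A=forall, E=exists)
Group into maximal same-type runs:
  Ex2 | Ax1 | Ex2 | Ax1 | Ex2 | Ax2
Number of blocks = 6

6


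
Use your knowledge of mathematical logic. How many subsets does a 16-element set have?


The power set of a set with n elements has 2^n elements.
|P(S)| = 2^16 = 65536

65536


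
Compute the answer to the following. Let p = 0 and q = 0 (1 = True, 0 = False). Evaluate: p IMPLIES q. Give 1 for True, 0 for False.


p = 0, q = 0
Operation: p IMPLIES q
Evaluate: 0 IMPLIES 0 = 1

1


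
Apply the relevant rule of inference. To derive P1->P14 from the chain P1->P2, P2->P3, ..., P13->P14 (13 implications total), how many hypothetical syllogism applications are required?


With 13 implications in a chain connecting 14 propositions:
P1->P2, P2->P3, ..., P13->P14
Steps needed = (number of implications) - 1 = 13 - 1 = 12

12


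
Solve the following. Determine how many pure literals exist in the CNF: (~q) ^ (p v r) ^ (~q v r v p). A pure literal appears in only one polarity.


Check each variable for pure literal status:
p: pure positive
q: pure negative
r: pure positive
Pure literal count = 3

3


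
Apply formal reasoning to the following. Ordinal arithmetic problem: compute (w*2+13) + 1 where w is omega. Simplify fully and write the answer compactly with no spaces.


Compute (w*2+13) + 1.
Ordinal + is associative but NOT commutative; for finite n>0, n + w = w but w + n stays w+n.
By associativity: (w*2+13) + 1 = w*2 + (13+1) = w*2+14.
Result = w*2+14

w*2+14


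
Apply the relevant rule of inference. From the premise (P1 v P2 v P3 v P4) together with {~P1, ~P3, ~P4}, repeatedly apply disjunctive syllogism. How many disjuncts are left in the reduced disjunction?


Original disjuncts (4): P1, P2, P3, P4
Negated (eliminate): ~P1, ~P3, ~P4
Remaining disjuncts: P2
Count = 4 - 3 = 1

1


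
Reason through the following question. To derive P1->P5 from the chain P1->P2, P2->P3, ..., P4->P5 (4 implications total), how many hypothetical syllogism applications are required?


With 4 implications in a chain connecting 5 propositions:
P1->P2, P2->P3, ..., P4->P5
Steps needed = (number of implications) - 1 = 4 - 1 = 3

3


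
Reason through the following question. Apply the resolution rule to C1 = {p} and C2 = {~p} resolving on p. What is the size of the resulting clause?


Remove p from C1 and ~p from C2.
C1 remainder: {}
C2 remainder: {}
Union (resolvent): {} (empty clause)
Resolvent has 0 literal(s).

0


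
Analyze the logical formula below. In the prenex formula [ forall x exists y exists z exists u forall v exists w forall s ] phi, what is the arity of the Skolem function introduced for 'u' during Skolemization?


Quantifier prefix: forall x exists y exists z exists u forall v exists w forall s
'u' is existentially quantified at position 4.
Universal variables preceding it: x
Skolem function arity = 1

1


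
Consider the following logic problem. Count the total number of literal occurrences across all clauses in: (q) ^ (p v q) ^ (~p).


Counting literals in each clause:
Clause 1: 1 literal(s)
Clause 2: 2 literal(s)
Clause 3: 1 literal(s)
Total = 4

4


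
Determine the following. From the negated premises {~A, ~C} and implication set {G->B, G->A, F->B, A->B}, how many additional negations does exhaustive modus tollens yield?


Initial negated facts: {~A, ~C}
Apply modus tollens to closure:
  ~A and G->A  =>  ~G
Final negated: {~A, ~C, ~G}
New negations: {~G}
Count = 1

1


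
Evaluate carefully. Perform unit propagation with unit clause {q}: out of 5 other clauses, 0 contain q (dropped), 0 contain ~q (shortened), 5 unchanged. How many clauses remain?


Satisfied (removed): 0
Shortened (remain): 0
Unchanged (remain): 5
Remaining = 0 + 5 = 5

5


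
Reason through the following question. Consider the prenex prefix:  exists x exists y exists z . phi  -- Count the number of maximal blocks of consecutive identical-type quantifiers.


Quantifier-type sequence: E E E  (A=forall, E=exists)
Group into maximal same-type runs:
  Ex3
Number of blocks = 1

1


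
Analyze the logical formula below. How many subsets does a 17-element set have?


The power set of a set with n elements has 2^n elements.
|P(S)| = 2^17 = 131072

131072


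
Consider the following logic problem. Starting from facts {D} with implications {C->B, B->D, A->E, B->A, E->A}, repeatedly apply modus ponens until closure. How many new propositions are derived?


Initial facts: {D}
Apply modus ponens to closure:
  (no implication fires)
Final known: {D}
New propositions: {(none)}
Count = 0

0


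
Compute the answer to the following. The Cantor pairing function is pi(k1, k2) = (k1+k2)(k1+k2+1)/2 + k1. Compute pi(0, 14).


k1 + k2 = 14
(k1+k2)(k1+k2+1)/2 = 14 * 15 / 2 = 105
pi = 105 + 0 = 105

105


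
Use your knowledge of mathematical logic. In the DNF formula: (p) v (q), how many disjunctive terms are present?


A DNF formula is a disjunction of terms (conjunctions).
Terms are separated by v.
Counting the disjuncts: 2 terms.

2


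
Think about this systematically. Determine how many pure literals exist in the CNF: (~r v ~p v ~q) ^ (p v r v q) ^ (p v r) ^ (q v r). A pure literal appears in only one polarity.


Check each variable for pure literal status:
p: mixed (not pure)
q: mixed (not pure)
r: mixed (not pure)
Pure literal count = 0

0


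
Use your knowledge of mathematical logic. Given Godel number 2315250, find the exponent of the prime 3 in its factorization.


Factorize 2315250 by dividing by 3 repeatedly.
Division steps: 3 divides 2315250 exactly 3 time(s).
Exponent of 3 = 3

3


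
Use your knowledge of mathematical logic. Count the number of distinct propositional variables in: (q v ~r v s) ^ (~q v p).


Identify each variable that appears in the formula.
Variables found: p, q, r, s
Count = 4

4


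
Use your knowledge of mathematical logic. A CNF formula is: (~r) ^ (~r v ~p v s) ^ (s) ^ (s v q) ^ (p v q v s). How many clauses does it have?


A CNF formula is a conjunction of clauses.
Clauses are separated by ^.
Counting the conjuncts: 5 clauses.

5


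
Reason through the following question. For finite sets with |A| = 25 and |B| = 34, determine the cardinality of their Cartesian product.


The Cartesian product A x B contains all ordered pairs (a, b).
|A x B| = |A| * |B| = 25 * 34 = 850

850


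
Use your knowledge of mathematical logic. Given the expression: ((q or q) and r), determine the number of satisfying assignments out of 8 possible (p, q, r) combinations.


Check all 8 assignments:
p=0, q=0, r=0: 0
p=0, q=0, r=1: 0
p=0, q=1, r=0: 0
p=0, q=1, r=1: 1
p=1, q=0, r=0: 0
p=1, q=0, r=1: 0
p=1, q=1, r=0: 0
p=1, q=1, r=1: 1
Count of True = 2

2


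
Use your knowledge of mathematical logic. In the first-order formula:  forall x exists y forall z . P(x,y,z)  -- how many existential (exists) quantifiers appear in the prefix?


Quantifier prefix: forall x exists y forall z
Mark each quantifier type:
  U E U
Universal count = 2, Existential count = 1
Asked for existential (exists) quantifiers: 1

1


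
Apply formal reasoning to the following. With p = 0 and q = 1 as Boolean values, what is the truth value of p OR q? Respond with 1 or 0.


p = 0, q = 1
Operation: p OR q
Evaluate: 0 OR 1 = 1

1


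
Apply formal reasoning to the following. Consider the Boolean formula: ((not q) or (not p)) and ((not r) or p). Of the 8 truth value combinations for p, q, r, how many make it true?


Evaluate all 8 assignments for p, q, r:
p=0, q=0, r=0: 1
p=0, q=0, r=1: 0
p=0, q=1, r=0: 1
p=0, q=1, r=1: 0
p=1, q=0, r=0: 1
p=1, q=0, r=1: 1
p=1, q=1, r=0: 0
p=1, q=1, r=1: 0
Satisfying count = 4

4
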